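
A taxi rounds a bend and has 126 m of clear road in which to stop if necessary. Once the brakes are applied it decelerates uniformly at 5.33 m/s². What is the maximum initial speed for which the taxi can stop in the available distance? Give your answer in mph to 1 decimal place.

v²/(2a) = d ⇒ v = √(2 × 5.330 × 126) = √1343.16 = 36.6491 m/s.
36.6491 m/s ÷ 0.44704 = 81.982 mph.

Maximum speed ≈ 82.0 mph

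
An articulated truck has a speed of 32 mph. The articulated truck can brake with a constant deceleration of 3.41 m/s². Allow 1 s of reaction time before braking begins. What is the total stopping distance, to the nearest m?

32 mph × 0.44704 = 14.3053 m/s.
Reaction distance = v·t_r = 14.3053 × 1 = 14.305 m.
Braking distance = v²/(2a) = 14.3053² / (2 × 3.410) = 204.642 / 6.820 = 30.006 m.
Total = 14.305 + 30.006 = 44.311 m.

Total stopping distance ≈ 44 m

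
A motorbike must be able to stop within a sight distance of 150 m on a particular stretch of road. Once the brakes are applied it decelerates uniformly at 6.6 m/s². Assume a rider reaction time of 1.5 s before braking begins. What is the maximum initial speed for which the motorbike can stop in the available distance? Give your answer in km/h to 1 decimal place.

Stopping distance: v·t_r + v²/(2a) = 150 with t_r = 1.5 s and a = 6.600 m/s².
So v² + 19.800 v − 1980.00 = 0.
Positive root: v = −a·t_r + √((a·t_r)² + 2a·d) = −9.900 + √(98.010 + 1980.00) = 35.6852 m/s.
35.6852 m/s × 3.6 = 128.467 km/h.

Maximum speed ≈ 128.5 km/h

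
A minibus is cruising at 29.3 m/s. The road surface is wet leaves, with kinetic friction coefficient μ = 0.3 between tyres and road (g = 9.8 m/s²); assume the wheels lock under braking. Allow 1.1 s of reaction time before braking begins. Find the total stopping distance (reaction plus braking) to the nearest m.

Total stopping distance ≈ 178 m

a = μg = 0.3 × 9.8 = 2.940 m/s².
Reaction distance = v·t_r = 29.3000 × 1.1 = 32.230 m.
Braking distance = v²/(2a) = 29.3000² / (2 × 2.940) = 858.490 / 5.880 = 146.002 m.
Total = 32.230 + 146.002 = 178.232 m.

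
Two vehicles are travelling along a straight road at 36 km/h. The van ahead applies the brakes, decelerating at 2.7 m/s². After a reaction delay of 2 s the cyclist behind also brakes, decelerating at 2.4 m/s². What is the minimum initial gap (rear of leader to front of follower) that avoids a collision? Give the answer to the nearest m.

36 km/h ÷ 3.6 = 10.0000 m/s.
Leader travels v²/(2a_L) = 100.000 / 5.400 = 18.519 m before stopping.
Follower covers v·t_r = 10.0000 × 2 = 20.000 m while reacting, then v²/(2a_F) = 100.000 / 4.800 = 20.833 m while braking, for a total of 20.000 + 20.833 = 40.833 m.
Since a_F ≤ a_L and the follower starts braking later, the follower is never slower than the leader, so the closest approach is when both have stopped.
Minimum gap = 40.833 − 18.519 = 22.314 m.

Minimum gap ≈ 22 m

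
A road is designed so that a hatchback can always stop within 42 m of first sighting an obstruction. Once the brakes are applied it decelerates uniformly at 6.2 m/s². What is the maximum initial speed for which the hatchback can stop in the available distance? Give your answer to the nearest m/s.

v²/(2a) = d ⇒ v = √(2 × 6.200 × 42) = √520.80 = 22.8210 m/s.

Maximum speed ≈ 23 m/s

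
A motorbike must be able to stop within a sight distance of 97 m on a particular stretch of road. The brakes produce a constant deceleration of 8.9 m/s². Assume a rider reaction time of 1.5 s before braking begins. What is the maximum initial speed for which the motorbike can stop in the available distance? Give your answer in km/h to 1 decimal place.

Stopping distance: v·t_r + v²/(2a) = 97 with t_r = 1.5 s and a = 8.900 m/s².
So v² + 26.700 v − 1726.60 = 0.
Positive root: v = −a·t_r + √((a·t_r)² + 2a·d) = −13.350 + √(178.222 + 1726.60) = 30.2943 m/s.
30.2943 m/s × 3.6 = 109.059 km/h.

Maximum speed ≈ 109.1 km/h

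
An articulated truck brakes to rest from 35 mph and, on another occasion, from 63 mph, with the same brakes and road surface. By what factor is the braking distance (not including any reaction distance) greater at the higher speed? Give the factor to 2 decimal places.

Factor ≈ 3.24

Braking distance d = v²/(2a), so with a fixed, d ∝ v².
Factor = (63/35)² = 1.8000² = 3.2400.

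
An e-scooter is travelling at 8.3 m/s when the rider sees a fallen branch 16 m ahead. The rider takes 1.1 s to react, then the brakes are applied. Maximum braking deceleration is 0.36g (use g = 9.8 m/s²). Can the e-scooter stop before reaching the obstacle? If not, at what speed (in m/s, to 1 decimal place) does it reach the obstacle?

No — it strikes the obstacle at 4.5 m/s

a = 0.36 × 9.8 = 3.528 m/s².
Reaction distance = 8.3000 × 1.1 = 9.130 m.
Braking distance needed to stop: v²/(2a) = 68.890 / 7.056 = 9.763 m, so total needed = 9.130 + 9.763 = 18.893 m > 16 m — it cannot stop.
Distance remaining when braking begins: 16 − 9.130 = 6.870 m.
v² = v₀² − 2a·d = 68.890 − 2 × 3.528 × 6.870 = 20.415 m²/s².
v = √20.415 = 4.518 m/s.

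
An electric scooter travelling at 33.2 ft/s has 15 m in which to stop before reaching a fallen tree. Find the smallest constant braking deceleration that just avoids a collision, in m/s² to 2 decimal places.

33.2 ft/s × 0.3048 = 10.1194 m/s.
v² = 2a·d ⇒ a = v²/(2d) = 10.1194² / (2 × 15.000) = 102.402 / 30.000 = 3.4134 m/s².

Required deceleration ≈ 3.41 m/s²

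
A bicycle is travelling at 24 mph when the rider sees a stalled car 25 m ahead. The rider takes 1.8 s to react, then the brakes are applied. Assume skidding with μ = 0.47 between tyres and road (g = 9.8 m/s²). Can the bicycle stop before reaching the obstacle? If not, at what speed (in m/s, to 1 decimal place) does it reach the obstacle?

No — it strikes the obstacle at 7.9 m/s

24 mph × 0.44704 = 10.7290 m/s.
a = μg = 0.47 × 9.8 = 4.606 m/s².
Reaction distance = 10.7290 × 1.8 = 19.312 m.
Braking distance needed to stop: v²/(2a) = 115.111 / 9.212 = 12.496 m, so total needed = 19.312 + 12.496 = 31.808 m > 25 m — it cannot stop.
Distance remaining when braking begins: 25 − 19.312 = 5.688 m.
v² = v₀² − 2a·d = 115.111 − 2 × 4.606 × 5.688 = 62.713 m²/s².
v = √62.713 = 7.919 m/s.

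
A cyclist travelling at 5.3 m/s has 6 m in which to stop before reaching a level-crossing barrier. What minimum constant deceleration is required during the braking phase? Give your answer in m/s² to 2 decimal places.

Required deceleration ≈ 2.34 m/s²

v² = 2a·d ⇒ a = v²/(2d) = 5.3000² / (2 × 6.000) = 28.090 / 12.000 = 2.3408 m/s².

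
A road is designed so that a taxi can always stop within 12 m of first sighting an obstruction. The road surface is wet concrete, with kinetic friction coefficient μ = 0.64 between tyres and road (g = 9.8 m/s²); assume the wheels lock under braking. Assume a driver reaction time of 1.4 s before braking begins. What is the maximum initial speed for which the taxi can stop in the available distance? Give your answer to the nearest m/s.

Maximum speed ≈ 6 m/s

a = μg = 0.64 × 9.8 = 6.272 m/s².
Stopping distance: v·t_r + v²/(2a) = 12 with t_r = 1.4 s and a = 6.272 m/s².
So v² + 17.562 v − 150.53 = 0.
Positive root: v = −a·t_r + √((a·t_r)² + 2a·d) = −8.781 + √(77.106 + 150.53) = 6.3066 m/s.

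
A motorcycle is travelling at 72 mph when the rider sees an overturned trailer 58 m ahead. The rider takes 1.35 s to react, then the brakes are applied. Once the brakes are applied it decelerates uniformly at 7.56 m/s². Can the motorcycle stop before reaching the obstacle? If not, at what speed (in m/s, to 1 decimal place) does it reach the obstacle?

No — it strikes the obstacle at 28.6 m/s

72 mph × 0.44704 = 32.1869 m/s.
Reaction distance = 32.1869 × 1.35 = 43.452 m.
Braking distance needed to stop: v²/(2a) = 1035.997 / 15.120 = 68.518 m, so total needed = 43.452 + 68.518 = 111.970 m > 58 m — it cannot stop.
Distance remaining when braking begins: 58 − 43.452 = 14.548 m.
v² = v₀² − 2a·d = 1035.997 − 2 × 7.560 × 14.548 = 816.031 m²/s².
v = √816.031 = 28.566 m/s.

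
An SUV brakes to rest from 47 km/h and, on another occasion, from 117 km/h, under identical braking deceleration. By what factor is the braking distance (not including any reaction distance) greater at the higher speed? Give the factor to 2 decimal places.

Braking distance d = v²/(2a), so with a fixed, d ∝ v².
Factor = (117/47)² = 2.4894² = 6.1971.

Factor ≈ 6.20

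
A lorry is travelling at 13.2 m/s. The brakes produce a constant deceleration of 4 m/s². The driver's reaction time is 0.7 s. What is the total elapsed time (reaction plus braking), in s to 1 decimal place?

Braking time = v/a = 13.2000 / 4.000 = 3.300 s.
Total = 0.7 + 3.300 = 4.000 s.

Total time ≈ 4.0 s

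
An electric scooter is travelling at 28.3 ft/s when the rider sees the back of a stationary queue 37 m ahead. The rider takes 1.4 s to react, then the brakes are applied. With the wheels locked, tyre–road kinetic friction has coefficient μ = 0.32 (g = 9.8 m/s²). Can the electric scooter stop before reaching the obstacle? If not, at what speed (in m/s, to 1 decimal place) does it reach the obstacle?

28.3 ft/s × 0.3048 = 8.6258 m/s.
a = μg = 0.32 × 9.8 = 3.136 m/s².
Reaction distance = 8.6258 × 1.4 = 12.076 m.
Braking distance = v²/(2a) = 74.404 / 6.272 = 11.863 m.
Total stopping distance = 12.076 + 11.863 = 23.939 m, vs 37 m available — it stops with 37 − 23.939 = 13.061 m to spare.

Yes — it stops about 13.1 m short of the obstacle, so it never reaches it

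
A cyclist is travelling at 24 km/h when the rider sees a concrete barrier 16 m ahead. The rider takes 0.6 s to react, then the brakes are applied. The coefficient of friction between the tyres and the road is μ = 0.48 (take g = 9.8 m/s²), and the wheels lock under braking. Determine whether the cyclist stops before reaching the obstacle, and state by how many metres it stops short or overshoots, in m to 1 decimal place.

Yes — it stops 7.3 m short of the obstacle

24 km/h ÷ 3.6 = 6.6667 m/s.
a = μg = 0.48 × 9.8 = 4.704 m/s².
Reaction distance = 6.6667 × 0.6 = 4.000 m.
Braking distance = v²/(2a) = 44.445 / 9.408 = 4.724 m.
Total stopping distance = 4.000 + 4.724 = 8.724 m, vs 16 m available — it stops with 16 − 8.724 = 7.276 m to spare.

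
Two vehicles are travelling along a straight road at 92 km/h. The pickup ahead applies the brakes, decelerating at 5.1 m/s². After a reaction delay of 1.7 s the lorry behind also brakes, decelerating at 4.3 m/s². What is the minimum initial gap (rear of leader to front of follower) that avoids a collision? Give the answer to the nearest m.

Minimum gap ≈ 55 m

92 km/h ÷ 3.6 = 25.5556 m/s.
Leader travels v²/(2a_L) = 653.089 / 10.200 = 64.028 m before stopping.
Follower covers v·t_r = 25.5556 × 1.7 = 43.445 m while reacting, then v²/(2a_F) = 653.089 / 8.600 = 75.941 m while braking, for a total of 43.445 + 75.941 = 119.386 m.
Since a_F ≤ a_L and the follower starts braking later, the follower is never slower than the leader, so the closest approach is when both have stopped.
Minimum gap = 119.386 − 64.028 = 55.358 m.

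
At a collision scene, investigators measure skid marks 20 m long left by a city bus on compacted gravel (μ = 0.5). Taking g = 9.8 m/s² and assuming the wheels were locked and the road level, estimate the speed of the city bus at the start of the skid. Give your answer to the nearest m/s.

Deceleration a = μg = 0.5 × 9.8 = 4.900 m/s².
v = √(2a·d) = √(2 × 4.900 × 20) = √196.000 = 14.0000 m/s.

Initial speed ≈ 14 m/s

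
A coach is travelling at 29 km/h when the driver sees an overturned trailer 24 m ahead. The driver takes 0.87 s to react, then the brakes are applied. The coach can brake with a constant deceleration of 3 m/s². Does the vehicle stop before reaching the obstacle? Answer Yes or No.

29 km/h ÷ 3.6 = 8.0556 m/s.
Reaction distance = 8.0556 × 0.87 = 7.008 m.
Braking distance = v²/(2a) = 64.893 / 6.000 = 10.816 m.
Total stopping distance = 7.008 + 10.816 = 17.824 m, vs 24 m available — it stops with 24 − 17.824 = 6.176 m to spare.

Yes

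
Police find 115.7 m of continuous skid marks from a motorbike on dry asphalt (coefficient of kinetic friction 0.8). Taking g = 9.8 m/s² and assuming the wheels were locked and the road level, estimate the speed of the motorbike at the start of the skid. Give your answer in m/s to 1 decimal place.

Initial speed ≈ 42.6 m/s

Deceleration a = μg = 0.8 × 9.8 = 7.840 m/s².
v = √(2a·d) = √(2 × 7.840 × 115.7) = √1814.176 = 42.5931 m/s.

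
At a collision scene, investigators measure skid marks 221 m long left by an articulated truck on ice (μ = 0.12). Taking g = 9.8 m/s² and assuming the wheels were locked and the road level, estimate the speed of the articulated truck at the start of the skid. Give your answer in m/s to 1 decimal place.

Initial speed ≈ 22.8 m/s

Deceleration a = μg = 0.12 × 9.8 = 1.176 m/s².
v = √(2a·d) = √(2 × 1.176 × 221) = √519.792 = 22.7989 m/s.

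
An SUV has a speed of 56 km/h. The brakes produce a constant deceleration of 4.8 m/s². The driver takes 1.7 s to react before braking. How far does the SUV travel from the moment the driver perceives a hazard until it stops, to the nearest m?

56 km/h ÷ 3.6 = 15.5556 m/s.
Reaction distance = v·t_r = 15.5556 × 1.7 = 26.445 m.
Braking distance = v²/(2a) = 15.5556² / (2 × 4.800) = 241.977 / 9.600 = 25.206 m.
Total = 26.445 + 25.206 = 51.651 m.

Total stopping distance ≈ 52 m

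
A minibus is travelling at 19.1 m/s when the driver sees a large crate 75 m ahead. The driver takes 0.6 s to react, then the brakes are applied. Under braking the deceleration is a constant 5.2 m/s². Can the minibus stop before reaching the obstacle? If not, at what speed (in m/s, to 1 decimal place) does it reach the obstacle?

Yes — it stops about 28.5 m short of the obstacle, so it never reaches it

Reaction distance = 19.1000 × 0.6 = 11.460 m.
Braking distance = v²/(2a) = 364.810 / 10.400 = 35.078 m.
Total stopping distance = 11.460 + 35.078 = 46.538 m, vs 75 m available — it stops with 75 − 46.538 = 28.462 m to spare.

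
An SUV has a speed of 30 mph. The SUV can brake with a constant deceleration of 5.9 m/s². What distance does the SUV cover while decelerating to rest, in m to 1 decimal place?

Braking distance ≈ 15.2 m

30 mph × 0.44704 = 13.4112 m/s.
Braking distance = v²/(2a) = 13.4112² / (2 × 5.900) = 179.860 / 11.800 = 15.242 m.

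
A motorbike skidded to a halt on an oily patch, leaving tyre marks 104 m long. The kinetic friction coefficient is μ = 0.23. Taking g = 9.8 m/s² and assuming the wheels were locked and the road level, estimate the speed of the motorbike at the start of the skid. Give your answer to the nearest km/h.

Initial speed ≈ 78 km/h

Deceleration a = μg = 0.23 × 9.8 = 2.254 m/s².
v = √(2a·d) = √(2 × 2.254 × 104) = √468.832 = 21.6525 m/s.
= 21.6525 × 3.6 = 77.949 km/h.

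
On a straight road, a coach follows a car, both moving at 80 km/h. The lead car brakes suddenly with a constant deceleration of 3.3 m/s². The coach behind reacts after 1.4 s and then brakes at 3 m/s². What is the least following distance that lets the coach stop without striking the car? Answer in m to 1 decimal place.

80 km/h ÷ 3.6 = 22.2222 m/s.
Leader travels v²/(2a_L) = 493.826 / 6.600 = 74.822 m before stopping.
Follower covers v·t_r = 22.2222 × 1.4 = 31.111 m while reacting, then v²/(2a_F) = 493.826 / 6.000 = 82.304 m while braking, for a total of 31.111 + 82.304 = 113.415 m.
Since a_F ≤ a_L and the follower starts braking later, the follower is never slower than the leader, so the closest approach is when both have stopped.
Minimum gap = 113.415 − 74.822 = 38.593 m.

Minimum gap ≈ 38.6 m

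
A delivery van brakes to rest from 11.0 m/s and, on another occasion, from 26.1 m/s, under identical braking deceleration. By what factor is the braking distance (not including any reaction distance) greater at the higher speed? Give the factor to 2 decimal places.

Factor ≈ 5.63

Braking distance d = v²/(2a), so with a fixed, d ∝ v².
Factor = (26.1/11.0)² = 2.3727² = 5.6297.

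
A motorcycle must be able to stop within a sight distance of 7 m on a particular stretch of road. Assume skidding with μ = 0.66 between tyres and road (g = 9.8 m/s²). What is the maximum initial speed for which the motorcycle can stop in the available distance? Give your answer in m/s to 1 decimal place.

Maximum speed ≈ 9.5 m/s

a = μg = 0.66 × 9.8 = 6.468 m/s².
v²/(2a) = d ⇒ v = √(2 × 6.468 × 7) = √90.55 = 9.5158 m/s.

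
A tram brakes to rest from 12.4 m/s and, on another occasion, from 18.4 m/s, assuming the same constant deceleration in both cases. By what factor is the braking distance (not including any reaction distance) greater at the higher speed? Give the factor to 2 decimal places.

Factor ≈ 2.20

Braking distance d = v²/(2a), so with a fixed, d ∝ v².
Factor = (18.4/12.4)² = 1.4839² = 2.2020.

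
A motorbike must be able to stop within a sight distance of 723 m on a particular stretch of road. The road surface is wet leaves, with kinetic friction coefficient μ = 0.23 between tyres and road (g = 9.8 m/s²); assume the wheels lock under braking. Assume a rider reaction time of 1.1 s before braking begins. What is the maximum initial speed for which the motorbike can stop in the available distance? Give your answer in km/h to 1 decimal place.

Maximum speed ≈ 196.8 km/h

a = μg = 0.23 × 9.8 = 2.254 m/s².
Stopping distance: v·t_r + v²/(2a) = 723 with t_r = 1.1 s and a = 2.254 m/s².
So v² + 4.959 v − 3259.28 = 0.
Positive root: v = −a·t_r + √((a·t_r)² + 2a·d) = −2.479 + √(6.145 + 3259.28) = 54.6649 m/s.
54.6649 m/s × 3.6 = 196.794 km/h.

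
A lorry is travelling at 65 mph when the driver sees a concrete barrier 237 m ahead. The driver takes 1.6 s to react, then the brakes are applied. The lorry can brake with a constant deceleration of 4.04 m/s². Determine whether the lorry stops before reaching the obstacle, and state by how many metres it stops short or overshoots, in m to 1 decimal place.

65 mph × 0.44704 = 29.0576 m/s.
Reaction distance = 29.0576 × 1.6 = 46.492 m.
Braking distance = v²/(2a) = 844.344 / 8.080 = 104.498 m.
Total stopping distance = 46.492 + 104.498 = 150.990 m, vs 237 m available — it stops with 237 − 150.990 = 86.010 m to spare.

Yes — it stops 86.0 m short of the obstacle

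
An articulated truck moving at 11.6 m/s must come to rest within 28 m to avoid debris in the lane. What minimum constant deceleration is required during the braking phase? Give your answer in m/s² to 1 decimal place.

Required deceleration ≈ 2.4 m/s²

v² = 2a·d ⇒ a = v²/(2d) = 11.6000² / (2 × 28.000) = 134.560 / 56.000 = 2.4029 m/s².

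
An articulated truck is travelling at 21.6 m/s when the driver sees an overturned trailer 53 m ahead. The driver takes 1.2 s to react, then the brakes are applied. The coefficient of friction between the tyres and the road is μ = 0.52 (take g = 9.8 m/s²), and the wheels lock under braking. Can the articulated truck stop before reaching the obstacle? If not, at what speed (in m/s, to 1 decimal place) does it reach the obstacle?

No — it strikes the obstacle at 13.8 m/s

a = μg = 0.52 × 9.8 = 5.096 m/s².
Reaction distance = 21.6000 × 1.2 = 25.920 m.
Braking distance needed to stop: v²/(2a) = 466.560 / 10.192 = 45.777 m, so total needed = 25.920 + 45.777 = 71.697 m > 53 m — it cannot stop.
Distance remaining when braking begins: 53 − 25.920 = 27.080 m.
v² = v₀² − 2a·d = 466.560 − 2 × 5.096 × 27.080 = 190.561 m²/s².
v = √190.561 = 13.804 m/s.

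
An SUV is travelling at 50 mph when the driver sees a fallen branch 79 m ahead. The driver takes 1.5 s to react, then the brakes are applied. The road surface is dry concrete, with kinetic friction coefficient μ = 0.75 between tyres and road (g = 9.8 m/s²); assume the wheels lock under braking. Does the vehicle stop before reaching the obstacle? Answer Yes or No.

50 mph × 0.44704 = 22.3520 m/s.
a = μg = 0.75 × 9.8 = 7.350 m/s².
Reaction distance = 22.3520 × 1.5 = 33.528 m.
Braking distance = v²/(2a) = 499.612 / 14.700 = 33.987 m.
Total stopping distance = 33.528 + 33.987 = 67.515 m, vs 79 m available — it stops with 79 − 67.515 = 11.485 m to spare.

Yes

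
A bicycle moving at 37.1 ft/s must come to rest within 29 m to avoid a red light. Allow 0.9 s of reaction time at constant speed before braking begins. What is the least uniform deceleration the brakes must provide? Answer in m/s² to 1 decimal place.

Required deceleration ≈ 3.4 m/s²

37.1 ft/s × 0.3048 = 11.3081 m/s.
Distance covered during reaction = 11.3081 × 0.9 = 10.177 m.
Distance available for braking: 29 − 10.177 = 18.823 m.
v² = 2a·d ⇒ a = v²/(2d) = 11.3081² / (2 × 18.823) = 127.873 / 37.646 = 3.3967 m/s².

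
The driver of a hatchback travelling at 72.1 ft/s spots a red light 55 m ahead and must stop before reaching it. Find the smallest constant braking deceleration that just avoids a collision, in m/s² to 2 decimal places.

72.1 ft/s × 0.3048 = 21.9761 m/s.
v² = 2a·d ⇒ a = v²/(2d) = 21.9761² / (2 × 55.000) = 482.949 / 110.000 = 4.3904 m/s².

Required deceleration ≈ 4.39 m/s²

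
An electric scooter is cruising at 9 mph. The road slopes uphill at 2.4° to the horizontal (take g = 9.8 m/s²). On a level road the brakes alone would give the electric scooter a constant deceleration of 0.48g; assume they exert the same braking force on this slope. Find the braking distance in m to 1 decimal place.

9 mph × 0.44704 = 4.0234 m/s.
a = 0.48 × 9.8 = 4.704 m/s².
Gravity along the uphill slope adds to the braking deceleration: a_eff = 4.704 + 9.8·sin 2.4° = 4.704 + 0.410 = 5.114 m/s².
Braking distance = v²/(2a) = 4.0234² / (2 × 5.114) = 16.188 / 10.228 = 1.583 m.

Braking distance ≈ 1.6 m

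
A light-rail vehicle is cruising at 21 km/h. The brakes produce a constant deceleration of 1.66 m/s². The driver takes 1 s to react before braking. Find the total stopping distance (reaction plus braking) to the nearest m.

Total stopping distance ≈ 16 m

21 km/h ÷ 3.6 = 5.8333 m/s.
Reaction distance = v·t_r = 5.8333 × 1 = 5.833 m.
Braking distance = v²/(2a) = 5.8333² / (2 × 1.660) = 34.027 / 3.320 = 10.249 m.
Total = 5.833 + 10.249 = 16.082 m.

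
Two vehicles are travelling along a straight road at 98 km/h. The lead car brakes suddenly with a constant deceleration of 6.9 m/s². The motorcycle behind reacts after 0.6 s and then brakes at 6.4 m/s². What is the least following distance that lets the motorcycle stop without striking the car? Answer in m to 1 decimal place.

Minimum gap ≈ 20.5 m

98 km/h ÷ 3.6 = 27.2222 m/s.
Leader travels v²/(2a_L) = 741.048 / 13.800 = 53.699 m before stopping.
Follower covers v·t_r = 27.2222 × 0.6 = 16.333 m while reacting, then v²/(2a_F) = 741.048 / 12.800 = 57.894 m while braking, for a total of 16.333 + 57.894 = 74.227 m.
Since a_F ≤ a_L and the follower starts braking later, the follower is never slower than the leader, so the closest approach is when both have stopped.
Minimum gap = 74.227 − 53.699 = 20.528 m.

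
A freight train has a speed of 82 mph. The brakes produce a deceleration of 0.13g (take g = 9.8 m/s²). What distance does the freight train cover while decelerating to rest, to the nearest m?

82 mph × 0.44704 = 36.6573 m/s.
a = 0.13 × 9.8 = 1.274 m/s².
Braking distance = v²/(2a) = 36.6573² / (2 × 1.274) = 1343.758 / 2.548 = 527.378 m.

Braking distance ≈ 527 m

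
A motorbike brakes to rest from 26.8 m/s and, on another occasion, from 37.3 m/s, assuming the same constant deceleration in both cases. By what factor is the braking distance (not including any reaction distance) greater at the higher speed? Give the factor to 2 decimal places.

Braking distance d = v²/(2a), so with a fixed, d ∝ v².
Factor = (37.3/26.8)² = 1.3918² = 1.9371.

Factor ≈ 1.94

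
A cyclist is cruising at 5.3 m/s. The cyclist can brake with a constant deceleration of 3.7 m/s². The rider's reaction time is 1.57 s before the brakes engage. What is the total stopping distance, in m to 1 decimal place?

Total stopping distance ≈ 12.1 m

Reaction distance = v·t_r = 5.3000 × 1.57 = 8.321 m.
Braking distance = v²/(2a) = 5.3000² / (2 × 3.700) = 28.090 / 7.400 = 3.796 m.
Total = 8.321 + 3.796 = 12.117 m.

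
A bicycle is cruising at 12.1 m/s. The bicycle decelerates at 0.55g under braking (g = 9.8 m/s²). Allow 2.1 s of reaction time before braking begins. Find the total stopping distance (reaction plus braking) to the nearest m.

Total stopping distance ≈ 39 m

a = 0.55 × 9.8 = 5.390 m/s².
Reaction distance = v·t_r = 12.1000 × 2.1 = 25.410 m.
Braking distance = v²/(2a) = 12.1000² / (2 × 5.390) = 146.410 / 10.780 = 13.582 m.
Total = 25.410 + 13.582 = 38.992 m.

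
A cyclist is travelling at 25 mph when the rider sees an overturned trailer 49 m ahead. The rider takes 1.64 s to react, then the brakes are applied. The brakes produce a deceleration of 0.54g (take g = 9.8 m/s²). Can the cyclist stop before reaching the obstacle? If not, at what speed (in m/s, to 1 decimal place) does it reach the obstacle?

25 mph × 0.44704 = 11.1760 m/s.
a = 0.54 × 9.8 = 5.292 m/s².
Reaction distance = 11.1760 × 1.64 = 18.329 m.
Braking distance = v²/(2a) = 124.903 / 10.584 = 11.801 m.
Total stopping distance = 18.329 + 11.801 = 30.130 m, vs 49 m available — it stops with 49 − 30.130 = 18.870 m to spare.

Yes — it stops about 18.9 m short of the obstacle, so it never reaches it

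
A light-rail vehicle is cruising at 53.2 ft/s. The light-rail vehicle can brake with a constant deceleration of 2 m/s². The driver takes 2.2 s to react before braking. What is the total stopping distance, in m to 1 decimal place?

53.2 ft/s × 0.3048 = 16.2154 m/s.
Reaction distance = v·t_r = 16.2154 × 2.2 = 35.674 m.
Braking distance = v²/(2a) = 16.2154² / (2 × 2.000) = 262.939 / 4.000 = 65.735 m.
Total = 35.674 + 65.735 = 101.409 m.

Total stopping distance ≈ 101.4 m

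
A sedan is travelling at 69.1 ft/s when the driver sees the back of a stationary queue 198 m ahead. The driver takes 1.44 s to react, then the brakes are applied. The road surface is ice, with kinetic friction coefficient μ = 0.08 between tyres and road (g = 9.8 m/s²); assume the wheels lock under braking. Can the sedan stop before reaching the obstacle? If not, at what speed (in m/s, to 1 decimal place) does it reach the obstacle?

No — it strikes the obstacle at 13.4 m/s

69.1 ft/s × 0.3048 = 21.0617 m/s.
a = μg = 0.08 × 9.8 = 0.784 m/s².
Reaction distance = 21.0617 × 1.44 = 30.329 m.
Braking distance needed to stop: v²/(2a) = 443.595 / 1.568 = 282.905 m, so total needed = 30.329 + 282.905 = 313.234 m > 198 m — it cannot stop.
Distance remaining when braking begins: 198 − 30.329 = 167.671 m.
v² = v₀² − 2a·d = 443.595 − 2 × 0.784 × 167.671 = 180.687 m²/s².
v = √180.687 = 13.442 m/s.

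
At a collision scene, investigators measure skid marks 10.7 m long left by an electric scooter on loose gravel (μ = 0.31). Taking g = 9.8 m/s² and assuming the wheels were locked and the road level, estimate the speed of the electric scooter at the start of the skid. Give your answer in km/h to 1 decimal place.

Initial speed ≈ 29.0 km/h

Deceleration a = μg = 0.31 × 9.8 = 3.038 m/s².
v = √(2a·d) = √(2 × 3.038 × 10.7) = √65.013 = 8.0631 m/s.
= 8.0631 × 3.6 = 29.027 km/h.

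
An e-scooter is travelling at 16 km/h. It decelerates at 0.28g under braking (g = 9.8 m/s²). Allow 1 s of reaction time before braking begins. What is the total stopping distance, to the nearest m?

Total stopping distance ≈ 8 m

16 km/h ÷ 3.6 = 4.4444 m/s.
a = 0.28 × 9.8 = 2.744 m/s².
Reaction distance = v·t_r = 4.4444 × 1 = 4.444 m.
Braking distance = v²/(2a) = 4.4444² / (2 × 2.744) = 19.753 / 5.488 = 3.599 m.
Total = 4.444 + 3.599 = 8.043 m.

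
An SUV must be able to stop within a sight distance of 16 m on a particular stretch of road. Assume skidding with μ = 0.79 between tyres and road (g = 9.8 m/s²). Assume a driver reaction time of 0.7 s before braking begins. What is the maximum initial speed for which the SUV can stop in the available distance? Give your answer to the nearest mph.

a = μg = 0.79 × 9.8 = 7.742 m/s².
Stopping distance: v·t_r + v²/(2a) = 16 with t_r = 0.7 s and a = 7.742 m/s².
So v² + 10.839 v − 247.74 = 0.
Positive root: v = −a·t_r + √((a·t_r)² + 2a·d) = −5.419 + √(29.366 + 247.74) = 11.2275 m/s.
11.2275 m/s ÷ 0.44704 = 25.115 mph.

Maximum speed ≈ 25 mph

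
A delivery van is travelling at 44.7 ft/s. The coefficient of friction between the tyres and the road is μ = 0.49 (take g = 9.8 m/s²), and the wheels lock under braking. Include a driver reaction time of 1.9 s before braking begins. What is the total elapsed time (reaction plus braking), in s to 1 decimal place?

Total time ≈ 4.7 s

44.7 ft/s × 0.3048 = 13.6246 m/s.
a = μg = 0.49 × 9.8 = 4.802 m/s².
Braking time = v/a = 13.6246 / 4.802 = 2.837 s.
Total = 1.9 + 2.837 = 4.737 s.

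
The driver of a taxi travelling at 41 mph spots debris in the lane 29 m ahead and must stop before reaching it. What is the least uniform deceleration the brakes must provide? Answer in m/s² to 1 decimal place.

41 mph × 0.44704 = 18.3286 m/s.
v² = 2a·d ⇒ a = v²/(2d) = 18.3286² / (2 × 29.000) = 335.938 / 58.000 = 5.7920 m/s².

Required deceleration ≈ 5.8 m/s²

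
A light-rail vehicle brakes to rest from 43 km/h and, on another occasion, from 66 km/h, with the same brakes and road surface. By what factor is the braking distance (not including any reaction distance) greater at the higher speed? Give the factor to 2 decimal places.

Factor ≈ 2.36

Braking distance d = v²/(2a), so with a fixed, d ∝ v².
Factor = (66/43)² = 1.5349² = 2.3559.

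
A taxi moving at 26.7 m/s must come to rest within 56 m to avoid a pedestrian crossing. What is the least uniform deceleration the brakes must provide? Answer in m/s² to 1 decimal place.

v² = 2a·d ⇒ a = v²/(2d) = 26.7000² / (2 × 56.000) = 712.890 / 112.000 = 6.3651 m/s².

Required deceleration ≈ 6.4 m/s²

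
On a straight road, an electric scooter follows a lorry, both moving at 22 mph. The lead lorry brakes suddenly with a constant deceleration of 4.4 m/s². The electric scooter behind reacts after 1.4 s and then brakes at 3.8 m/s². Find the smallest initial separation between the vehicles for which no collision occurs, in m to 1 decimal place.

22 mph × 0.44704 = 9.8349 m/s.
Leader travels v²/(2a_L) = 96.725 / 8.800 = 10.991 m before stopping.
Follower covers v·t_r = 9.8349 × 1.4 = 13.769 m while reacting, then v²/(2a_F) = 96.725 / 7.600 = 12.727 m while braking, for a total of 13.769 + 12.727 = 26.496 m.
Since a_F ≤ a_L and the follower starts braking later, the follower is never slower than the leader, so the closest approach is when both have stopped.
Minimum gap = 26.496 − 10.991 = 15.505 m.

Minimum gap ≈ 15.5 m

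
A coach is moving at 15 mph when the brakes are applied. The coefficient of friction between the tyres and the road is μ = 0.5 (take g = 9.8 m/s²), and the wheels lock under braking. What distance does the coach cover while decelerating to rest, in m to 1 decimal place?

Braking distance ≈ 4.6 m

15 mph × 0.44704 = 6.7056 m/s.
a = μg = 0.5 × 9.8 = 4.900 m/s².
Braking distance = v²/(2a) = 6.7056² / (2 × 4.900) = 44.965 / 9.800 = 4.588 m.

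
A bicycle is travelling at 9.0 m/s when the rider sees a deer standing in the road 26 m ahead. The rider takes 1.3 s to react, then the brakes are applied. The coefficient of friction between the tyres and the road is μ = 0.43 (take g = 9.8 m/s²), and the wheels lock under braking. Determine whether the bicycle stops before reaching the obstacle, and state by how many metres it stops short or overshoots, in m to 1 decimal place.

Yes — it stops 4.7 m short of the obstacle

a = μg = 0.43 × 9.8 = 4.214 m/s².
Reaction distance = 9.0000 × 1.3 = 11.700 m.
Braking distance = v²/(2a) = 81.000 / 8.428 = 9.611 m.
Total stopping distance = 11.700 + 9.611 = 21.311 m, vs 26 m available — it stops with 26 − 21.311 = 4.689 m to spare.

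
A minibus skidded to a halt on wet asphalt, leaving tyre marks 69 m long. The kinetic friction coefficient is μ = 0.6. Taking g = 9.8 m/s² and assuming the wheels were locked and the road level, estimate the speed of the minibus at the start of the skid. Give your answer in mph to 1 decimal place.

Deceleration a = μg = 0.6 × 9.8 = 5.880 m/s².
v = √(2a·d) = √(2 × 5.880 × 69) = √811.440 = 28.4858 m/s.
= 28.4858 ÷ 0.44704 = 63.721 mph.

Initial speed ≈ 63.7 mph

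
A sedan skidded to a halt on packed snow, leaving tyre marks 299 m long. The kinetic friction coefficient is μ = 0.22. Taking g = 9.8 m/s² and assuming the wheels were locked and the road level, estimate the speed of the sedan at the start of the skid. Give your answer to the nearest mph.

Initial speed ≈ 80 mph

Deceleration a = μg = 0.22 × 9.8 = 2.156 m/s².
v = √(2a·d) = √(2 × 2.156 × 299) = √1289.288 = 35.9067 m/s.
= 35.9067 ÷ 0.44704 = 80.321 mph.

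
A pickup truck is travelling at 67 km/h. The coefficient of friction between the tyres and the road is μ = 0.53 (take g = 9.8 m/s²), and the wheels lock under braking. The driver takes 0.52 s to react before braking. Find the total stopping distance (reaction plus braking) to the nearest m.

67 km/h ÷ 3.6 = 18.6111 m/s.
a = μg = 0.53 × 9.8 = 5.194 m/s².
Reaction distance = v·t_r = 18.6111 × 0.52 = 9.678 m.
Braking distance = v²/(2a) = 18.6111² / (2 × 5.194) = 346.373 / 10.388 = 33.344 m.
Total = 9.678 + 33.344 = 43.022 m.

Total stopping distance ≈ 43 m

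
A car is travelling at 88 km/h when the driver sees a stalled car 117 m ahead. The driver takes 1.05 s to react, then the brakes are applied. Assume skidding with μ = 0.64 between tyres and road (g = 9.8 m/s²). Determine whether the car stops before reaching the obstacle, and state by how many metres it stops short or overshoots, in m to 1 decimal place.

Yes — it stops 43.7 m short of the obstacle

88 km/h ÷ 3.6 = 24.4444 m/s.
a = μg = 0.64 × 9.8 = 6.272 m/s².
Reaction distance = 24.4444 × 1.05 = 25.667 m.
Braking distance = v²/(2a) = 597.529 / 12.544 = 47.635 m.
Total stopping distance = 25.667 + 47.635 = 73.302 m, vs 117 m available — it stops with 117 − 73.302 = 43.698 m to spare.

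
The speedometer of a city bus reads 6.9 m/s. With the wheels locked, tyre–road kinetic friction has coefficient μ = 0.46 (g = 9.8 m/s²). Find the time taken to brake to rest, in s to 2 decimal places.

Braking time ≈ 1.53 s

a = μg = 0.46 × 9.8 = 4.508 m/s².
Braking time = v/a = 6.9000 / 4.508 = 1.531 s.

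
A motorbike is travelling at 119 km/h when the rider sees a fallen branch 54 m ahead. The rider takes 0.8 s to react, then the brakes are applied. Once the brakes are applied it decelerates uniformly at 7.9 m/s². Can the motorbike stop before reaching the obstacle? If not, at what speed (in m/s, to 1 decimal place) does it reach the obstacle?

119 km/h ÷ 3.6 = 33.0556 m/s.
Reaction distance = 33.0556 × 0.8 = 26.444 m.
Braking distance needed to stop: v²/(2a) = 1092.673 / 15.800 = 69.157 m, so total needed = 26.444 + 69.157 = 95.601 m > 54 m — it cannot stop.
Distance remaining when braking begins: 54 − 26.444 = 27.556 m.
v² = v₀² − 2a·d = 1092.673 − 2 × 7.900 × 27.556 = 657.288 m²/s².
v = √657.288 = 25.638 m/s.

No — it strikes the obstacle at 25.6 m/s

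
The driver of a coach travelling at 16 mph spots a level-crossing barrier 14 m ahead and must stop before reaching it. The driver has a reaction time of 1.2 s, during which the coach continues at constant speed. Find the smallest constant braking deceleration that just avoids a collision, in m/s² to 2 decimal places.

16 mph × 0.44704 = 7.1526 m/s.
Distance covered during reaction = 7.1526 × 1.2 = 8.583 m.
Distance available for braking: 14 − 8.583 = 5.417 m.
v² = 2a·d ⇒ a = v²/(2d) = 7.1526² / (2 × 5.417) = 51.160 / 10.834 = 4.7222 m/s².

Required deceleration ≈ 4.72 m/s²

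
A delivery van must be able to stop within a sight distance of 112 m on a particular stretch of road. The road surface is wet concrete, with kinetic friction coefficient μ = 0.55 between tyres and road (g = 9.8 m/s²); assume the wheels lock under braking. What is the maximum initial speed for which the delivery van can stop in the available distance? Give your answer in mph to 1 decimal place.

a = μg = 0.55 × 9.8 = 5.390 m/s².
v²/(2a) = d ⇒ v = √(2 × 5.390 × 112) = √1207.36 = 34.7471 m/s.
34.7471 m/s ÷ 0.44704 = 77.727 mph.

Maximum speed ≈ 77.7 mph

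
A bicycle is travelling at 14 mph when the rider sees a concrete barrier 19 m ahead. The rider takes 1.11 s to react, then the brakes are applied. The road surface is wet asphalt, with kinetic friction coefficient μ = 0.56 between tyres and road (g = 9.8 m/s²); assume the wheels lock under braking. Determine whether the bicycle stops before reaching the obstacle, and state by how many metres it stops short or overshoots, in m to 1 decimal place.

14 mph × 0.44704 = 6.2586 m/s.
a = μg = 0.56 × 9.8 = 5.488 m/s².
Reaction distance = 6.2586 × 1.11 = 6.947 m.
Braking distance = v²/(2a) = 39.170 / 10.976 = 3.569 m.
Total stopping distance = 6.947 + 3.569 = 10.516 m, vs 19 m available — it stops with 19 − 10.516 = 8.484 m to spare.

Yes — it stops 8.5 m short of the obstacle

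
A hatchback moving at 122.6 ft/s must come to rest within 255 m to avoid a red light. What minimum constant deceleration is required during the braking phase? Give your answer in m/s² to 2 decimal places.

Required deceleration ≈ 2.74 m/s²

122.6 ft/s × 0.3048 = 37.3685 m/s.
v² = 2a·d ⇒ a = v²/(2d) = 37.3685² / (2 × 255.000) = 1396.405 / 510.000 = 2.7380 m/s².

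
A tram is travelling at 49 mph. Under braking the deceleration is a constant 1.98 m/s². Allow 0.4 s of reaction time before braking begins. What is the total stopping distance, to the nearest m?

Total stopping distance ≈ 130 m

49 mph × 0.44704 = 21.9050 m/s.
Reaction distance = v·t_r = 21.9050 × 0.4 = 8.762 m.
Braking distance = v²/(2a) = 21.9050² / (2 × 1.980) = 479.829 / 3.960 = 121.169 m.
Total = 8.762 + 121.169 = 129.931 m.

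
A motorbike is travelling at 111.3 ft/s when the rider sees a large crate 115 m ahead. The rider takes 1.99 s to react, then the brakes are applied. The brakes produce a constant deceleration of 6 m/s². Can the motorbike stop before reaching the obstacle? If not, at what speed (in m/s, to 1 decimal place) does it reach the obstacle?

No — it strikes the obstacle at 24.1 m/s

111.3 ft/s × 0.3048 = 33.9242 m/s.
Reaction distance = 33.9242 × 1.99 = 67.509 m.
Braking distance needed to stop: v²/(2a) = 1150.851 / 12.000 = 95.904 m, so total needed = 67.509 + 95.904 = 163.413 m > 115 m — it cannot stop.
Distance remaining when braking begins: 115 − 67.509 = 47.491 m.
v² = v₀² − 2a·d = 1150.851 − 2 × 6.000 × 47.491 = 580.959 m²/s².
v = √580.959 = 24.103 m/s.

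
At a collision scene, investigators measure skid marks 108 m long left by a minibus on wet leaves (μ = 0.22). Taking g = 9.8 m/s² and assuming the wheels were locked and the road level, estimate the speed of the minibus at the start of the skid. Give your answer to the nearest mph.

Initial speed ≈ 48 mph

Deceleration a = μg = 0.22 × 9.8 = 2.156 m/s².
v = √(2a·d) = √(2 × 2.156 × 108) = √465.696 = 21.5800 m/s.
= 21.5800 ÷ 0.44704 = 48.273 mph.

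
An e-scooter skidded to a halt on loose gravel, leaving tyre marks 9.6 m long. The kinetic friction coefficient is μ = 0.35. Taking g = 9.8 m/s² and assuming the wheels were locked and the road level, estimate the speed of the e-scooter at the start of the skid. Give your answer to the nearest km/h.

Initial speed ≈ 29 km/h

Deceleration a = μg = 0.35 × 9.8 = 3.430 m/s².
v = √(2a·d) = √(2 × 3.430 × 9.6) = √65.856 = 8.1152 m/s.
= 8.1152 × 3.6 = 29.215 km/h.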